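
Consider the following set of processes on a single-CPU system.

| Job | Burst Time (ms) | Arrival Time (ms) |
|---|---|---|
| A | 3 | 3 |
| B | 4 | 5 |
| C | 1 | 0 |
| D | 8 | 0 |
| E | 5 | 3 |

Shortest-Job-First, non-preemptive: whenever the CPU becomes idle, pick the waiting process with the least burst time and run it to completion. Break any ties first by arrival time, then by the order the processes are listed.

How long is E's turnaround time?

18

Gantt: | C 0-1 | D 1-9 | A 9-12 | B 12-16 | E 16-21 |
Completion: A=12  B=16  C=1  D=9  E=21
Turnaround(E) = completion − arrival = 21 − 3 = 18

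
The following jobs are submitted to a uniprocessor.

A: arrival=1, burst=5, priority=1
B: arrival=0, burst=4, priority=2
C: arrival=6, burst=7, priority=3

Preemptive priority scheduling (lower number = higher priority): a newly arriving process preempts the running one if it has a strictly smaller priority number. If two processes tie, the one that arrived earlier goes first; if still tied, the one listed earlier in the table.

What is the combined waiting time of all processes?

8

Gantt: | B 0-1 | A 1-6 | B 6-9 | C 9-16 |
Completion: A=6  B=9  C=16
Turnaround (C−A): A=5  B=9  C=10
Waiting = turnaround − burst: A=0, B=5, C=3
Total waiting = 0 + 5 + 3 = 8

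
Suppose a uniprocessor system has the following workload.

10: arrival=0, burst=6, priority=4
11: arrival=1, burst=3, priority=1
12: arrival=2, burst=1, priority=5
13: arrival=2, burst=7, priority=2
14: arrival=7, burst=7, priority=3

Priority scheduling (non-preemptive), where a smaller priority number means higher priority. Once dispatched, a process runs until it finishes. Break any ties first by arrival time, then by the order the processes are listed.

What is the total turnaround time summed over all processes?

Schedule: | 10 0-6 | 11 6-9 | 13 9-16 | 14 16-23 | 12 23-24 |
Completion: 10=6  11=9  12=24  13=16  14=23
Turnaround (C−A): 10=6  11=8  12=22  13=14  14=16
Turnaround = completion − arrival: 10=6, 11=8, 12=22, 13=14, 14=16
Total turnaround = 6 + 8 + 22 + 14 + 16 = 66

66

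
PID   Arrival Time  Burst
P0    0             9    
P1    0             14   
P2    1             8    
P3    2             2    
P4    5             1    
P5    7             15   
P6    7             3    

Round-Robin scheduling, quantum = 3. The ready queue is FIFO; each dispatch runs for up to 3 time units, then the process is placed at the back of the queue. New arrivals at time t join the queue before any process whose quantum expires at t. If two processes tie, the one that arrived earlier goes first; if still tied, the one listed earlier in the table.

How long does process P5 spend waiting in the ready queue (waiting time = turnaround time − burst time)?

30

Gantt: | P0 0-3 | P1 3-6 | P2 6-9 | P3 9-11 | P0 11-14 | P4 14-15 | P1 15-18 | P5 18-21 | P6 21-24 | P2 24-27 | P0 27-30 | P1 30-33 | P5 33-36 | P2 36-38 | P1 38-41 | P5 41-44 | P1 44-46 | P5 46-52 |
Completion: P0=30  P1=46  P2=38  P3=11  P4=15  P5=52  P6=24
Turnaround (C−A): P0=30  P1=46  P2=37  P3=9  P4=10  P5=45  P6=17
Waiting(P5) = turnaround − burst = 45 − 15 = 30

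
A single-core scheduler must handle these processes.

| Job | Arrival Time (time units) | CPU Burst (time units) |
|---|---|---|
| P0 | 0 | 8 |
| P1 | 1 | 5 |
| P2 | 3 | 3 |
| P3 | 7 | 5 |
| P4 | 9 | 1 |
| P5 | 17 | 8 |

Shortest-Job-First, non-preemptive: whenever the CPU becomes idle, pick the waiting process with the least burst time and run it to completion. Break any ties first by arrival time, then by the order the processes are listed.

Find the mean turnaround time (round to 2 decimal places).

Gantt: | P0 0-8 | P2 8-11 | P4 11-12 | P1 12-17 | P3 17-22 | P5 22-30 |
Completion: P0=8  P1=17  P2=11  P3=22  P4=12  P5=30
Turnaround (C−A): P0=8  P1=16  P2=8  P3=15  P4=3  P5=13
Turnaround times: P0=8, P1=16, P2=8, P3=15, P4=3, P5=13
Average turnaround = (8+16+8+15+3+13) / 6 = 63/6 = 10.50

10.50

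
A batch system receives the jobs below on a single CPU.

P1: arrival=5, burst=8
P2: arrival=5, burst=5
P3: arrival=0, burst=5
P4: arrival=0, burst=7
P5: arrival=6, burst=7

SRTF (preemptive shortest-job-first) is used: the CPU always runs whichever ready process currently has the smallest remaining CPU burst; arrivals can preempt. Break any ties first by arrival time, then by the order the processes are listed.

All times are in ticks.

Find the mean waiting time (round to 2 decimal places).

Schedule: | P3 0-5 | P2 5-10 | P4 10-17 | P5 17-24 | P1 24-32 |
Completion: P1=32  P2=10  P3=5  P4=17  P5=24
Waiting times: P1=19, P2=0, P3=0, P4=10, P5=11
Average waiting = (19+0+0+10+11) / 5 = 40/5 = 8.00

8.00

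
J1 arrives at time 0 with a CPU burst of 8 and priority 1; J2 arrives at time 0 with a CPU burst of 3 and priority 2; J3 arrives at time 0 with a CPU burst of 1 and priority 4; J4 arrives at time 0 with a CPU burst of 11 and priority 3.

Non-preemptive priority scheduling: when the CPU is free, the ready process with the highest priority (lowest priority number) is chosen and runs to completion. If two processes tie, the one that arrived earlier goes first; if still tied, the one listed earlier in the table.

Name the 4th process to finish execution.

J3

Gantt: | J1 0-8 | J2 8-11 | J4 11-22 | J3 22-23 |
Completion: J1=8  J2=11  J3=23  J4=22
Turnaround (C−A): J1=8  J2=11  J3=23  J4=22
Finish order: J1 → J2 → J4 → J3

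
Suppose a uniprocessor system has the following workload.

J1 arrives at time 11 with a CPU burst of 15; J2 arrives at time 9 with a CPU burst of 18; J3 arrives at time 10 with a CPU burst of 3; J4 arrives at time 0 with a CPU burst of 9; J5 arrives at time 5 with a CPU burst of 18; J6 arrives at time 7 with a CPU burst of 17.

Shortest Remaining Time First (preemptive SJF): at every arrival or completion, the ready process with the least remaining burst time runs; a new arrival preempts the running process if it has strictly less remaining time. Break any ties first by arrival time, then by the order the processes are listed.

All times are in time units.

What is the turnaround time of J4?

Timeline: | J4 0-9 | J6 9-10 | J3 10-13 | J1 13-28 | J6 28-44 | J5 44-62 | J2 62-80 |
Completion: J1=28  J2=80  J3=13  J4=9  J5=62  J6=44
Turnaround(J4) = completion − arrival = 9 − 0 = 9

9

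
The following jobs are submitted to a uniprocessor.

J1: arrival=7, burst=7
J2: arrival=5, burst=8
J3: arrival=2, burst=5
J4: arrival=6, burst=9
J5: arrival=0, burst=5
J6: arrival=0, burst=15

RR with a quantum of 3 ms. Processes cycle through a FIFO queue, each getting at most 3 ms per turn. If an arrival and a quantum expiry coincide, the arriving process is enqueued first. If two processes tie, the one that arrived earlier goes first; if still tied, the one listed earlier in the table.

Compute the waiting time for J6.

34

Timeline: | J5 0-3 | J6 3-6 | J3 6-9 | J5 9-11 | J2 11-14 | J4 14-17 | J6 17-20 | J1 20-23 | J3 23-25 | J2 25-28 | J4 28-31 | J6 31-34 | J1 34-37 | J2 37-39 | J4 39-42 | J6 42-45 | J1 45-46 | J6 46-49 |
Completion: J1=46  J2=39  J3=25  J4=42  J5=11  J6=49
Waiting(J6) = turnaround − burst = 49 − 15 = 34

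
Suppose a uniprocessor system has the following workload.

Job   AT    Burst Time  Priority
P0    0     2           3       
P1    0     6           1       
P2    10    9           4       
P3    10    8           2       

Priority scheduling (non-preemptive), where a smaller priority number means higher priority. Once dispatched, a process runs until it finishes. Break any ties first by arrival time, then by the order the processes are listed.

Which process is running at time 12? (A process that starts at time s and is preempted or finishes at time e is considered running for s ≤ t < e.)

P3

Schedule: | P1 0-6 | P0 6-8 | idle 8-10 | P3 10-18 | P2 18-27 |
Completion: P0=8  P1=6  P2=27  P3=18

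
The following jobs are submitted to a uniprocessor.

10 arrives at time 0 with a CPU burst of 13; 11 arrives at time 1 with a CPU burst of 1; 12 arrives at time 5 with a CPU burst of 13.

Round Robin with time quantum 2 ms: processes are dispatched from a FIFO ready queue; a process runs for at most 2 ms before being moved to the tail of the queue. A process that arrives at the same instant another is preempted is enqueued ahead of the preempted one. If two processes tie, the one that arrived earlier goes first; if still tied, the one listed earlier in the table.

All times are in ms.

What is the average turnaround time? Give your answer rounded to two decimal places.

16.00

Timeline: | 10 0-2 | 11 2-3 | 10 3-5 | 12 5-7 | 10 7-9 | 12 9-11 | 10 11-13 | 12 13-15 | 10 15-17 | 12 17-19 | 10 19-21 | 12 21-23 | 10 23-24 | 12 24-27 |
Completion: 10=24  11=3  12=27
Turnaround (C−A): 10=24  11=2  12=22
Turnaround times: 10=24, 11=2, 12=22
Average turnaround = (24+2+22) / 3 = 48/3 = 16.00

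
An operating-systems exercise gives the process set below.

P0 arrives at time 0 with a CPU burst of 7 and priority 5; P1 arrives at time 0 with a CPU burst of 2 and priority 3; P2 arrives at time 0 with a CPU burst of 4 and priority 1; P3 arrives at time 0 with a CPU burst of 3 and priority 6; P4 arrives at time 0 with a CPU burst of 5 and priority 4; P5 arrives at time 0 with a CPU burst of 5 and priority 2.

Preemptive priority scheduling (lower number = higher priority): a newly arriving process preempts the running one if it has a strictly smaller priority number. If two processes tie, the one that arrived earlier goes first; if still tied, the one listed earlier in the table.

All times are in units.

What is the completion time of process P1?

Gantt: | P2 0-4 | P5 4-9 | P1 9-11 | P4 11-16 | P0 16-23 | P3 23-26 |
Completion: P0=23  P1=11  P2=4  P3=26  P4=16  P5=9

11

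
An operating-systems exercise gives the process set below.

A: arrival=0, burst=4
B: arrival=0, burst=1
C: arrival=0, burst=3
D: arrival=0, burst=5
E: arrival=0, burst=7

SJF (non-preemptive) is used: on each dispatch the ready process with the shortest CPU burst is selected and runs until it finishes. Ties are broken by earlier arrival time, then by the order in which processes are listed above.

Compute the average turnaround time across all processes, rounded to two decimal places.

Gantt: | B 0-1 | C 1-4 | A 4-8 | D 8-13 | E 13-20 |
Completion: A=8  B=1  C=4  D=13  E=20
Turnaround (C−A): A=8  B=1  C=4  D=13  E=20
Turnaround times: A=8, B=1, C=4, D=13, E=20
Average turnaround = (8+1+4+13+20) / 5 = 46/5 = 9.20

9.20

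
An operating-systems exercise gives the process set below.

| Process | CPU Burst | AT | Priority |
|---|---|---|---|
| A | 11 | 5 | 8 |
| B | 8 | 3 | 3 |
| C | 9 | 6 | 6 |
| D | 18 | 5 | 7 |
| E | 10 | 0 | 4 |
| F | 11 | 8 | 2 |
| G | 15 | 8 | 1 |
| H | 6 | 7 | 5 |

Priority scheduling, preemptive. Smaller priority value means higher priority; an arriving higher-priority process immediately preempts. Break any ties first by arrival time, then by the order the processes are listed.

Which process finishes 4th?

E

Timeline: | E 0-3 | B 3-8 | G 8-23 | F 23-34 | B 34-37 | E 37-44 | H 44-50 | C 50-59 | D 59-77 | A 77-88 |
Completion: A=88  B=37  C=59  D=77  E=44  F=34  G=23  H=50
Turnaround (C−A): A=83  B=34  C=53  D=72  E=44  F=26  G=15  H=43
Finish order: G → F → B → E → H → C → D → A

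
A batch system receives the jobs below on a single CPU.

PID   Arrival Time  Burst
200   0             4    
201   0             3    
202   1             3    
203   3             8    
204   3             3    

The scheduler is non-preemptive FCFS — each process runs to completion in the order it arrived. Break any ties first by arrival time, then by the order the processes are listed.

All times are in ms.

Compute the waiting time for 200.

0

Schedule: | 200 0-4 | 201 4-7 | 202 7-10 | 203 10-18 | 204 18-21 |
Completion: 200=4  201=7  202=10  203=18  204=21
Waiting(200) = turnaround − burst = 4 − 4 = 0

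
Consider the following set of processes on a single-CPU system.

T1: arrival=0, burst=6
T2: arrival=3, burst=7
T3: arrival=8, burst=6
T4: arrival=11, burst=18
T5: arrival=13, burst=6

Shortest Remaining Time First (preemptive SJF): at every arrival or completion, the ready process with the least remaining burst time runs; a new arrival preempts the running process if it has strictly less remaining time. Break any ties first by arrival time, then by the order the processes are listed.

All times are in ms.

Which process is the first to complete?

T1

Timeline: | T1 0-6 | T2 6-13 | T3 13-19 | T5 19-25 | T4 25-43 |
Completion: T1=6  T2=13  T3=19  T4=43  T5=25
Turnaround (C−A): T1=6  T2=10  T3=11  T4=32  T5=12
Finish order: T1 → T2 → T3 → T5 → T4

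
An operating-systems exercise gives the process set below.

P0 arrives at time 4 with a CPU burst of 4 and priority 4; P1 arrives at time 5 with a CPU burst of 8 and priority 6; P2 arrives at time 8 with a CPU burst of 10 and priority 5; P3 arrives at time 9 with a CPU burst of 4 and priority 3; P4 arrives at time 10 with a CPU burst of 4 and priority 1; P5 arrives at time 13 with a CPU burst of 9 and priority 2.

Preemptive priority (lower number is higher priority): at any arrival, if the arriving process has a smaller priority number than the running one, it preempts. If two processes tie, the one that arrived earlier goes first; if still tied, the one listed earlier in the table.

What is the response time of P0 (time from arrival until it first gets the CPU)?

Gantt: | idle 0-4 | P0 4-8 | P2 8-9 | P3 9-10 | P4 10-14 | P5 14-23 | P3 23-26 | P2 26-35 | P1 35-43 |
Completion: P0=8  P1=43  P2=35  P3=26  P4=14  P5=23
Response(P0) = first start − arrival = 4 − 4 = 0

0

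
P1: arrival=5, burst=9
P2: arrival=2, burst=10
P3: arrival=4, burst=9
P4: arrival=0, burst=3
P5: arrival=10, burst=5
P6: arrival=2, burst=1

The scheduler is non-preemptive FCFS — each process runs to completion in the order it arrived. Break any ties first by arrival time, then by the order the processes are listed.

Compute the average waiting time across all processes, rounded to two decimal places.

10.33

Gantt: | P4 0-3 | P2 3-13 | P6 13-14 | P3 14-23 | P1 23-32 | P5 32-37 |
Completion: P1=32  P2=13  P3=23  P4=3  P5=37  P6=14
Waiting times: P1=18, P2=1, P3=10, P4=0, P5=22, P6=11
Average waiting = (18+1+10+0+22+11) / 6 = 62/6 = 10.33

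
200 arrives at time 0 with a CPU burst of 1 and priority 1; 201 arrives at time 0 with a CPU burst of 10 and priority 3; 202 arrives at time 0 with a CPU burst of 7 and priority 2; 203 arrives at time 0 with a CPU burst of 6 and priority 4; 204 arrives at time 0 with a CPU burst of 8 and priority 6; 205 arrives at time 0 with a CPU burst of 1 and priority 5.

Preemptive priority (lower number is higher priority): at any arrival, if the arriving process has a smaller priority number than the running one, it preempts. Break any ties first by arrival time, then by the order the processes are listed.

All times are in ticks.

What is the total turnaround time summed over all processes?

Gantt: | 200 0-1 | 202 1-8 | 201 8-18 | 203 18-24 | 205 24-25 | 204 25-33 |
Completion: 200=1  201=18  202=8  203=24  204=33  205=25
Turnaround (C−A): 200=1  201=18  202=8  203=24  204=33  205=25
Turnaround = completion − arrival: 200=1, 201=18, 202=8, 203=24, 204=33, 205=25
Total turnaround = 1 + 18 + 8 + 24 + 33 + 25 = 109

109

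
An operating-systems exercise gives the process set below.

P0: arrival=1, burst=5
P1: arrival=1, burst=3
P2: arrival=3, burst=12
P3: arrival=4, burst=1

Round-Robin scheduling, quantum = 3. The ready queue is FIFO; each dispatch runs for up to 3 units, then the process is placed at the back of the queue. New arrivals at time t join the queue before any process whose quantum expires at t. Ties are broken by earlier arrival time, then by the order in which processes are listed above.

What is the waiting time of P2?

Timeline: | idle 0-1 | P0 1-4 | P1 4-7 | P2 7-10 | P3 10-11 | P0 11-13 | P2 13-22 |
Completion: P0=13  P1=7  P2=22  P3=11
Turnaround (C−A): P0=12  P1=6  P2=19  P3=7
Waiting(P2) = turnaround − burst = 19 − 12 = 7

7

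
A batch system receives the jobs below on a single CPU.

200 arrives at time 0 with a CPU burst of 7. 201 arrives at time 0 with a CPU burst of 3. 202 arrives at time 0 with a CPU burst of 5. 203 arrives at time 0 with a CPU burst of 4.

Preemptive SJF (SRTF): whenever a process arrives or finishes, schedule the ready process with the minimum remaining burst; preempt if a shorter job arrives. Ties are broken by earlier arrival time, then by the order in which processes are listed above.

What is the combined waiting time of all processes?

Timeline: | 201 0-3 | 203 3-7 | 202 7-12 | 200 12-19 |
Completion: 200=19  201=3  202=12  203=7
Waiting = turnaround − burst: 200=12, 201=0, 202=7, 203=3
Total waiting = 12 + 0 + 7 + 3 = 22

22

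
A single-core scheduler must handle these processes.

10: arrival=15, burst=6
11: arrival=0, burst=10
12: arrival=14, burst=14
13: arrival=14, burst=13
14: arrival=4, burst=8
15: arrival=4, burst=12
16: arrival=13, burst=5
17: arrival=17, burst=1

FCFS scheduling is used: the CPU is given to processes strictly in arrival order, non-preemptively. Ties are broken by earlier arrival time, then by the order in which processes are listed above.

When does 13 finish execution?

Schedule: | 11 0-10 | 14 10-18 | 15 18-30 | 16 30-35 | 12 35-49 | 13 49-62 | 10 62-68 | 17 68-69 |
Completion: 10=68  11=10  12=49  13=62  14=18  15=30  16=35  17=69

62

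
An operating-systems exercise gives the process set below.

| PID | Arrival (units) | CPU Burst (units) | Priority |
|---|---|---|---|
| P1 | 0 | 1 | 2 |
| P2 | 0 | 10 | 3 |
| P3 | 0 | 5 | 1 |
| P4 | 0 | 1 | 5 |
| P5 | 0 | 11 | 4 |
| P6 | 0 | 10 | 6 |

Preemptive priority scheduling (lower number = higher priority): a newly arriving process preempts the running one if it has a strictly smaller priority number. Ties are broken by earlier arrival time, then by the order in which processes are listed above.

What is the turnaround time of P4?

Gantt: | P3 0-5 | P1 5-6 | P2 6-16 | P5 16-27 | P4 27-28 | P6 28-38 |
Completion: P1=6  P2=16  P3=5  P4=28  P5=27  P6=38
Turnaround (C−A): P1=6  P2=16  P3=5  P4=28  P5=27  P6=38
Turnaround(P4) = completion − arrival = 28 − 0 = 28

28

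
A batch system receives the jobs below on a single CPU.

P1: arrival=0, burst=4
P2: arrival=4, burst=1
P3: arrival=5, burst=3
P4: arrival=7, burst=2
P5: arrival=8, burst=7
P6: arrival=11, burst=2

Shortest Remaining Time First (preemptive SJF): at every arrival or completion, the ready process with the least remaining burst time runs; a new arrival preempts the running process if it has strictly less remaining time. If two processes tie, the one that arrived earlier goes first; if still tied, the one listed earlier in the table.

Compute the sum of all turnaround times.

24

Timeline: | P1 0-4 | P2 4-5 | P3 5-8 | P4 8-10 | P5 10-11 | P6 11-13 | P5 13-19 |
Completion: P1=4  P2=5  P3=8  P4=10  P5=19  P6=13
Turnaround (C−A): P1=4  P2=1  P3=3  P4=3  P5=11  P6=2
Turnaround = completion − arrival: P1=4, P2=1, P3=3, P4=3, P5=11, P6=2
Total turnaround = 4 + 1 + 3 + 3 + 11 + 2 = 24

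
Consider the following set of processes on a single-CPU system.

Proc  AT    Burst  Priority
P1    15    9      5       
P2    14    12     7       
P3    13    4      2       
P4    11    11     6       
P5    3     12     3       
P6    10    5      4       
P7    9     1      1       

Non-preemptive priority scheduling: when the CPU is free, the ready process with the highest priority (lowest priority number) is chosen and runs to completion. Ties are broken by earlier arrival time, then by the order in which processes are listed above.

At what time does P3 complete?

20

Timeline: | idle 0-3 | P5 3-15 | P7 15-16 | P3 16-20 | P6 20-25 | P1 25-34 | P4 34-45 | P2 45-57 |
Completion: P1=34  P2=57  P3=20  P4=45  P5=15  P6=25  P7=16
Turnaround (C−A): P1=19  P2=43  P3=7  P4=34  P5=12  P6=15  P7=7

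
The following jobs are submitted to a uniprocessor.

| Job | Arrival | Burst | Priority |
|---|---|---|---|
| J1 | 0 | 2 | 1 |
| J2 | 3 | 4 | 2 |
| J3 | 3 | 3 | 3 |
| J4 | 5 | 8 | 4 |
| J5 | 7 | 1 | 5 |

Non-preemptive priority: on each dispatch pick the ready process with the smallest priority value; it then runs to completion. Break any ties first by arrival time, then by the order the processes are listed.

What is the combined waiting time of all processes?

Timeline: | J1 0-2 | idle 2-3 | J2 3-7 | J3 7-10 | J4 10-18 | J5 18-19 |
Completion: J1=2  J2=7  J3=10  J4=18  J5=19
Turnaround (C−A): J1=2  J2=4  J3=7  J4=13  J5=12
Waiting = turnaround − burst: J1=0, J2=0, J3=4, J4=5, J5=11
Total waiting = 0 + 0 + 4 + 5 + 11 = 20

20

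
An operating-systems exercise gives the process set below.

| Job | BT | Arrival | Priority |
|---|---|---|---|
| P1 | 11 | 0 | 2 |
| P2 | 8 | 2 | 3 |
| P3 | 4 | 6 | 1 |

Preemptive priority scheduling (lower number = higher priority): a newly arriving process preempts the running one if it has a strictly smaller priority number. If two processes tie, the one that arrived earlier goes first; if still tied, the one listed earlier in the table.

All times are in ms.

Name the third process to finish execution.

P2

Schedule: | P1 0-6 | P3 6-10 | P1 10-15 | P2 15-23 |
Completion: P1=15  P2=23  P3=10
Turnaround (C−A): P1=15  P2=21  P3=4
Finish order: P3 → P1 → P2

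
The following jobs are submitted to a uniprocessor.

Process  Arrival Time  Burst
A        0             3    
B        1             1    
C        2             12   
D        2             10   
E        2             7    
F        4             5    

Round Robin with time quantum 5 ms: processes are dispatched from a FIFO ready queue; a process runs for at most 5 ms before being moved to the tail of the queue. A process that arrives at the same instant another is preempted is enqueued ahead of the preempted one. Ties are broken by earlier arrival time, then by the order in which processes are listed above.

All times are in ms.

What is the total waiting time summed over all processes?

Gantt: | A 0-3 | B 3-4 | C 4-9 | D 9-14 | E 14-19 | F 19-24 | C 24-29 | D 29-34 | E 34-36 | C 36-38 |
Completion: A=3  B=4  C=38  D=34  E=36  F=24
Turnaround (C−A): A=3  B=3  C=36  D=32  E=34  F=20
Waiting = turnaround − burst: A=0, B=2, C=24, D=22, E=27, F=15
Total waiting = 0 + 2 + 24 + 22 + 27 + 15 = 90

90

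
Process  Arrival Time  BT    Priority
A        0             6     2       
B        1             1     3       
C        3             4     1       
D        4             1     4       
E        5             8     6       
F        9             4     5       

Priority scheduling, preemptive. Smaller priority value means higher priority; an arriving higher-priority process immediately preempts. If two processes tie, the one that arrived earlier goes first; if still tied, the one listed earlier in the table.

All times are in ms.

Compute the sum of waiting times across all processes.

34

Schedule: | A 0-3 | C 3-7 | A 7-10 | B 10-11 | D 11-12 | F 12-16 | E 16-24 |
Completion: A=10  B=11  C=7  D=12  E=24  F=16
Waiting = turnaround − burst: A=4, B=9, C=0, D=7, E=11, F=3
Total waiting = 4 + 9 + 0 + 7 + 11 + 3 = 34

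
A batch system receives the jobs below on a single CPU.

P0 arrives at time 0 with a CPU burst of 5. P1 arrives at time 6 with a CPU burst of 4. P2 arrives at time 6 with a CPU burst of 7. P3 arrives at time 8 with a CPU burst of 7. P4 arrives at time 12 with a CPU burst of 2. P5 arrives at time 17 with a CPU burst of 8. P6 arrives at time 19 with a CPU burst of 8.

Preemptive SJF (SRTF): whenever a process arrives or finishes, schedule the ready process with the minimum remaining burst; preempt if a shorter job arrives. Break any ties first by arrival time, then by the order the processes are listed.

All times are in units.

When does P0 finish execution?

5

Schedule: | P0 0-5 | idle 5-6 | P1 6-10 | P2 10-12 | P4 12-14 | P2 14-19 | P3 19-26 | P5 26-34 | P6 34-42 |
Completion: P0=5  P1=10  P2=19  P3=26  P4=14  P5=34  P6=42
Turnaround (C−A): P0=5  P1=4  P2=13  P3=18  P4=2  P5=17  P6=23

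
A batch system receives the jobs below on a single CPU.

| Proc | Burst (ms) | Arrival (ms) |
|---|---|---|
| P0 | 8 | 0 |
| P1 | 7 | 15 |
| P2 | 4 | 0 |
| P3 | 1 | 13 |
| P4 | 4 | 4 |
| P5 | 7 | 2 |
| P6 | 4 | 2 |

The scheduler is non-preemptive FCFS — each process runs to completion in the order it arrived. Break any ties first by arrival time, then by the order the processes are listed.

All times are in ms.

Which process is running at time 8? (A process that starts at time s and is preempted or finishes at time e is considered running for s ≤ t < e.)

Gantt: | P0 0-8 | P2 8-12 | P5 12-19 | P6 19-23 | P4 23-27 | P3 27-28 | P1 28-35 |
Completion: P0=8  P1=35  P2=12  P3=28  P4=27  P5=19  P6=23

P2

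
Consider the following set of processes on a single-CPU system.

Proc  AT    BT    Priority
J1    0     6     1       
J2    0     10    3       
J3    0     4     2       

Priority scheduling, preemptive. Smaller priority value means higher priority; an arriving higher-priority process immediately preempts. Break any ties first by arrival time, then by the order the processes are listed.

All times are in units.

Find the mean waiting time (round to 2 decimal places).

5.33

Schedule: | J1 0-6 | J3 6-10 | J2 10-20 |
Completion: J1=6  J2=20  J3=10
Turnaround (C−A): J1=6  J2=20  J3=10
Waiting times: J1=0, J2=10, J3=6
Average waiting = (0+10+6) / 3 = 16/3 = 5.33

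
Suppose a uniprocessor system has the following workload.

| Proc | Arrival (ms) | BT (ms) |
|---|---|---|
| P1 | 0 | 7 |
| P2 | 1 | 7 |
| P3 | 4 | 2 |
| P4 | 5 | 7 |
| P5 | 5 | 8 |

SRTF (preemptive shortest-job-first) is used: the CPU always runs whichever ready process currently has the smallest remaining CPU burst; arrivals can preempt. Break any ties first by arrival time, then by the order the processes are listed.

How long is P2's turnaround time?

Gantt: | P1 0-4 | P3 4-6 | P1 6-9 | P2 9-16 | P4 16-23 | P5 23-31 |
Completion: P1=9  P2=16  P3=6  P4=23  P5=31
Turnaround(P2) = completion − arrival = 16 − 1 = 15

15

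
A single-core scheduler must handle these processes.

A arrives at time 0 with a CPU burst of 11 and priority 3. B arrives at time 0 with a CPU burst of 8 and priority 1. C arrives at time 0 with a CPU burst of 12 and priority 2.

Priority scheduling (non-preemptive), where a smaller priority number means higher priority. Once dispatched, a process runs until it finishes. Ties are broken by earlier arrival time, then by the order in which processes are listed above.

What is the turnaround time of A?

31

Gantt: | B 0-8 | C 8-20 | A 20-31 |
Completion: A=31  B=8  C=20
Turnaround (C−A): A=31  B=8  C=20
Turnaround(A) = completion − arrival = 31 − 0 = 31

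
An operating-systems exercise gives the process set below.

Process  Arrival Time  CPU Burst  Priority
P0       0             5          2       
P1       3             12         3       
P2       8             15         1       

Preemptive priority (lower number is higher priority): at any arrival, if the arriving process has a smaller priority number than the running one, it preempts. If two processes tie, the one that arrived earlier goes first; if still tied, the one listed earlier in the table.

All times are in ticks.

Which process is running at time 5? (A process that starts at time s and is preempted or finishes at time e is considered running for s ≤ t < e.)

Gantt: | P0 0-5 | P1 5-8 | P2 8-23 | P1 23-32 |
Completion: P0=5  P1=32  P2=23

P1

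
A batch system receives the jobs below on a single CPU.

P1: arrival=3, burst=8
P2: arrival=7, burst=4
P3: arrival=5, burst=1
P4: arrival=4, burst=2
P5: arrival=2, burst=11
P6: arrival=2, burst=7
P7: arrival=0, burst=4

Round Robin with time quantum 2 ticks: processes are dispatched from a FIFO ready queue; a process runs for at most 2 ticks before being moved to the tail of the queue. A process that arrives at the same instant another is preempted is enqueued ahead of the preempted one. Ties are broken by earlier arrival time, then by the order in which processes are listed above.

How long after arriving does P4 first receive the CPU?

6

Gantt: | P7 0-2 | P5 2-4 | P6 4-6 | P7 6-8 | P1 8-10 | P4 10-12 | P5 12-14 | P3 14-15 | P6 15-17 | P2 17-19 | P1 19-21 | P5 21-23 | P6 23-25 | P2 25-27 | P1 27-29 | P5 29-31 | P6 31-32 | P1 32-34 | P5 34-37 |
Completion: P1=34  P2=27  P3=15  P4=12  P5=37  P6=32  P7=8
Response(P4) = first start − arrival = 10 − 4 = 6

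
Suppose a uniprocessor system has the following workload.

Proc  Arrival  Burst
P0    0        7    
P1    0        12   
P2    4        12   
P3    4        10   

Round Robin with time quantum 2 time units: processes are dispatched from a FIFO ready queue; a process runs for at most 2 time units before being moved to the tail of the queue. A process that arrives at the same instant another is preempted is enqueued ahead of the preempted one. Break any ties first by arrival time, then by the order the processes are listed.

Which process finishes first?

P0

Timeline: | P0 0-2 | P1 2-4 | P0 4-6 | P2 6-8 | P3 8-10 | P1 10-12 | P0 12-14 | P2 14-16 | P3 16-18 | P1 18-20 | P0 20-21 | P2 21-23 | P3 23-25 | P1 25-27 | P2 27-29 | P3 29-31 | P1 31-33 | P2 33-35 | P3 35-37 | P1 37-39 | P2 39-41 |
Completion: P0=21  P1=39  P2=41  P3=37
Turnaround (C−A): P0=21  P1=39  P2=37  P3=33
Finish order: P0 → P3 → P1 → P2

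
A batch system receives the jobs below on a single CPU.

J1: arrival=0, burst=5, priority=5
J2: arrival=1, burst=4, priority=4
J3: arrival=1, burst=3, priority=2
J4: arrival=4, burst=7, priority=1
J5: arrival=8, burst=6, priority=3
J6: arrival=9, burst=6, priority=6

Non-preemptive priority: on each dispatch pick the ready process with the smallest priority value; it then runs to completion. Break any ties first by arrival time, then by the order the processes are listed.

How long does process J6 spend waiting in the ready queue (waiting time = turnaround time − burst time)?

Gantt: | J1 0-5 | J4 5-12 | J3 12-15 | J5 15-21 | J2 21-25 | J6 25-31 |
Completion: J1=5  J2=25  J3=15  J4=12  J5=21  J6=31
Waiting(J6) = turnaround − burst = 22 − 6 = 16

16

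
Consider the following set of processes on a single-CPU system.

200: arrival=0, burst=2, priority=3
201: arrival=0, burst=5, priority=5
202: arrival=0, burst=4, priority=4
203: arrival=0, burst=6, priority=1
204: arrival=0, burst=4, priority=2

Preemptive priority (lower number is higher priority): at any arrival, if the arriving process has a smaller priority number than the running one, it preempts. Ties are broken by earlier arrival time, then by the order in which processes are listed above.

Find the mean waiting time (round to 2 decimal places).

8.80

Gantt: | 203 0-6 | 204 6-10 | 200 10-12 | 202 12-16 | 201 16-21 |
Completion: 200=12  201=21  202=16  203=6  204=10
Turnaround (C−A): 200=12  201=21  202=16  203=6  204=10
Waiting times: 200=10, 201=16, 202=12, 203=0, 204=6
Average waiting = (10+16+12+0+6) / 5 = 44/5 = 8.80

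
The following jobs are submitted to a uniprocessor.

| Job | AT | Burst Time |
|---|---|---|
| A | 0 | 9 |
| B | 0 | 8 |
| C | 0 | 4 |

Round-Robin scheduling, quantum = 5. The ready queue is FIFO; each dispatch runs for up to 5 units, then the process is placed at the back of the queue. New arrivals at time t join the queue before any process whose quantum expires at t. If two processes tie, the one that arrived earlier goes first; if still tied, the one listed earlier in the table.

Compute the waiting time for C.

Schedule: | A 0-5 | B 5-10 | C 10-14 | A 14-18 | B 18-21 |
Completion: A=18  B=21  C=14
Turnaround (C−A): A=18  B=21  C=14
Waiting(C) = turnaround − burst = 14 − 4 = 10

10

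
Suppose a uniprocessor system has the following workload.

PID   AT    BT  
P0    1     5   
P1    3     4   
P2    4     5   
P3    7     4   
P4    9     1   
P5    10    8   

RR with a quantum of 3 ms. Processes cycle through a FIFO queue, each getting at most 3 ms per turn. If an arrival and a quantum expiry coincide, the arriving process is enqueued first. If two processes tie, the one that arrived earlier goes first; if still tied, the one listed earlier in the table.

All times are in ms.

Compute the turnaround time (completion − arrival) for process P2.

Gantt: | idle 0-1 | P0 1-4 | P1 4-7 | P2 7-10 | P0 10-12 | P3 12-15 | P1 15-16 | P4 16-17 | P5 17-20 | P2 20-22 | P3 22-23 | P5 23-28 |
Completion: P0=12  P1=16  P2=22  P3=23  P4=17  P5=28
Turnaround (C−A): P0=11  P1=13  P2=18  P3=16  P4=8  P5=18
Turnaround(P2) = completion − arrival = 22 − 4 = 18

18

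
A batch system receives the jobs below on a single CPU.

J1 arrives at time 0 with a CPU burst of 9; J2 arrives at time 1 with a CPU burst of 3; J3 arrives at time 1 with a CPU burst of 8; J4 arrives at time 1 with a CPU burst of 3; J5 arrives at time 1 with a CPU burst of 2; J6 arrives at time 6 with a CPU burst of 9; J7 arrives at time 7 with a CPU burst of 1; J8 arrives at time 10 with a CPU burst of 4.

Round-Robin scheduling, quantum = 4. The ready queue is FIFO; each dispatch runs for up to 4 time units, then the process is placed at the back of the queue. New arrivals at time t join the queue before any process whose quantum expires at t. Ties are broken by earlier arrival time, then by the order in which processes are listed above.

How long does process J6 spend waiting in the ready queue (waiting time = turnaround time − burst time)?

24

Gantt: | J1 0-4 | J2 4-7 | J3 7-11 | J4 11-14 | J5 14-16 | J1 16-20 | J6 20-24 | J7 24-25 | J8 25-29 | J3 29-33 | J1 33-34 | J6 34-39 |
Completion: J1=34  J2=7  J3=33  J4=14  J5=16  J6=39  J7=25  J8=29
Turnaround (C−A): J1=34  J2=6  J3=32  J4=13  J5=15  J6=33  J7=18  J8=19
Waiting(J6) = turnaround − burst = 33 − 9 = 24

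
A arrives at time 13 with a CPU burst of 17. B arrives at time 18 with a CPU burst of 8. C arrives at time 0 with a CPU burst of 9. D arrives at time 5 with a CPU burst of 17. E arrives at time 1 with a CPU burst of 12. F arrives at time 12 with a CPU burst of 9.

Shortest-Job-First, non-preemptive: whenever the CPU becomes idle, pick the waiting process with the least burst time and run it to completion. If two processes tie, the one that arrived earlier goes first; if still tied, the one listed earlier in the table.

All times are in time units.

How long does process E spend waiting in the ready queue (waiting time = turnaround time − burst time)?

Gantt: | C 0-9 | E 9-21 | B 21-29 | F 29-38 | D 38-55 | A 55-72 |
Completion: A=72  B=29  C=9  D=55  E=21  F=38
Turnaround (C−A): A=59  B=11  C=9  D=50  E=20  F=26
Waiting(E) = turnaround − burst = 20 − 12 = 8

8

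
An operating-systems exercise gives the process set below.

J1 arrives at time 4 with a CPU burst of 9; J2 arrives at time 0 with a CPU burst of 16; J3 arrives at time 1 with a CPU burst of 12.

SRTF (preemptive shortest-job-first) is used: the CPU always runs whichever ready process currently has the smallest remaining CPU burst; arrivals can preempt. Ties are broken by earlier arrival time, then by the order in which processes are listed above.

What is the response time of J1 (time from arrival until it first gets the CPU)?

9

Gantt: | J2 0-1 | J3 1-13 | J1 13-22 | J2 22-37 |
Completion: J1=22  J2=37  J3=13
Response(J1) = first start − arrival = 13 − 4 = 9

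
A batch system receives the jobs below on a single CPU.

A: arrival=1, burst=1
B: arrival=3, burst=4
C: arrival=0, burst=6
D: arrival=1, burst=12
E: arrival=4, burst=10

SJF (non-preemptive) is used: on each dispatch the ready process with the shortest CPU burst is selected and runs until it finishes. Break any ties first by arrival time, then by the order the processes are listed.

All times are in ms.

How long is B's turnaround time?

8

Gantt: | C 0-6 | A 6-7 | B 7-11 | E 11-21 | D 21-33 |
Completion: A=7  B=11  C=6  D=33  E=21
Turnaround (C−A): A=6  B=8  C=6  D=32  E=17
Turnaround(B) = completion − arrival = 11 − 3 = 8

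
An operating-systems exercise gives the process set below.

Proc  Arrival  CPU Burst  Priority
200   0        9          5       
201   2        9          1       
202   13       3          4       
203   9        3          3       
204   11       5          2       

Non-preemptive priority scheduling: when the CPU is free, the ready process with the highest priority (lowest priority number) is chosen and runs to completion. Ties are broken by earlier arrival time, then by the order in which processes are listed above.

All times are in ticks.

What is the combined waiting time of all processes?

Timeline: | 200 0-9 | 201 9-18 | 204 18-23 | 203 23-26 | 202 26-29 |
Completion: 200=9  201=18  202=29  203=26  204=23
Waiting = turnaround − burst: 200=0, 201=7, 202=13, 203=14, 204=7
Total waiting = 0 + 7 + 13 + 14 + 7 = 41

41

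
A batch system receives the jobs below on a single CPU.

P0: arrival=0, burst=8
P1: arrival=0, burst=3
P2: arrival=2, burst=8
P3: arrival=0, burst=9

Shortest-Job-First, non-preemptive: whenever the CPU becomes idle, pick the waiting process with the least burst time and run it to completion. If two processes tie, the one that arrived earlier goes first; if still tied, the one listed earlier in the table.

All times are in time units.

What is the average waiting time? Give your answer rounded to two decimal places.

7.75

Gantt: | P1 0-3 | P0 3-11 | P2 11-19 | P3 19-28 |
Completion: P0=11  P1=3  P2=19  P3=28
Turnaround (C−A): P0=11  P1=3  P2=17  P3=28
Waiting times: P0=3, P1=0, P2=9, P3=19
Average waiting = (3+0+9+19) / 4 = 31/4 = 7.75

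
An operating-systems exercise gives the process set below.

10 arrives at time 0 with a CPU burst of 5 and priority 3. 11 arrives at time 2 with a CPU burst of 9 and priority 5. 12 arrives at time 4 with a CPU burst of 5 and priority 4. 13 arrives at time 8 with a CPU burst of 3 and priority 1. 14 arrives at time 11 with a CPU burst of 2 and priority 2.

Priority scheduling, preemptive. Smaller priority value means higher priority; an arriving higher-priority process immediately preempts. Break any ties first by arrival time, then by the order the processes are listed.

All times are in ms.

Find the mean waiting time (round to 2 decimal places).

3.80

Timeline: | 10 0-5 | 12 5-8 | 13 8-11 | 14 11-13 | 12 13-15 | 11 15-24 |
Completion: 10=5  11=24  12=15  13=11  14=13
Turnaround (C−A): 10=5  11=22  12=11  13=3  14=2
Waiting times: 10=0, 11=13, 12=6, 13=0, 14=0
Average waiting = (0+13+6+0+0) / 5 = 19/5 = 3.80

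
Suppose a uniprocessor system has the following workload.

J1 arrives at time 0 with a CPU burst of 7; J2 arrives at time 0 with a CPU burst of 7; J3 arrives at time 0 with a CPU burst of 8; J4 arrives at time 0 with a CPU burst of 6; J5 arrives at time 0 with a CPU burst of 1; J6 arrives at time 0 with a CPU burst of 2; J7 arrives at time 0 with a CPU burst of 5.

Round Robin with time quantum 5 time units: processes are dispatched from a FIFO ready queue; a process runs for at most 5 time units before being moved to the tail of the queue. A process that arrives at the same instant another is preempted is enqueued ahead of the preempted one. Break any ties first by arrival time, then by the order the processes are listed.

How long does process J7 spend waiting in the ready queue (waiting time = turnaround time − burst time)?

Schedule: | J1 0-5 | J2 5-10 | J3 10-15 | J4 15-20 | J5 20-21 | J6 21-23 | J7 23-28 | J1 28-30 | J2 30-32 | J3 32-35 | J4 35-36 |
Completion: J1=30  J2=32  J3=35  J4=36  J5=21  J6=23  J7=28
Waiting(J7) = turnaround − burst = 28 − 5 = 23

23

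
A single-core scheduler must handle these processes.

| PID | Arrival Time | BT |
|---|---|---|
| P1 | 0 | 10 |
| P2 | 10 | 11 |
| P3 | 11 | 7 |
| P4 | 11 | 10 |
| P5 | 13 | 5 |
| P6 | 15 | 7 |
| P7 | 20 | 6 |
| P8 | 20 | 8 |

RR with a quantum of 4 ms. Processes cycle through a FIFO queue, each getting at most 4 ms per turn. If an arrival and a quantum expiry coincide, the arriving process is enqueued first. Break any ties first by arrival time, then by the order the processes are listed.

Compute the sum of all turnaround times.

290

Timeline: | P1 0-10 | P2 10-14 | P3 14-18 | P4 18-22 | P5 22-26 | P2 26-30 | P6 30-34 | P3 34-37 | P7 37-41 | P8 41-45 | P4 45-49 | P5 49-50 | P2 50-53 | P6 53-56 | P7 56-58 | P8 58-62 | P4 62-64 |
Completion: P1=10  P2=53  P3=37  P4=64  P5=50  P6=56  P7=58  P8=62
Turnaround (C−A): P1=10  P2=43  P3=26  P4=53  P5=37  P6=41  P7=38  P8=42
Turnaround = completion − arrival: P1=10, P2=43, P3=26, P4=53, P5=37, P6=41, P7=38, P8=42
Total turnaround = 10 + 43 + 26 + 53 + 37 + 41 + 38 + 42 = 290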